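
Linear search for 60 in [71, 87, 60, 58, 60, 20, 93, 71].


i=0: 71!=60
i=1: 87!=60
i=2: 60==60 found!

Found at 2, 3 comps


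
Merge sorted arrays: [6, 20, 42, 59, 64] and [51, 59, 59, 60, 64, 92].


Take 6 from A
Take 20 from A
Take 42 from A
Take 51 from B
Take 59 from A
Take 59 from B
Take 59 from B
Take 60 from B
Take 64 from A

Merged: [6, 20, 42, 51, 59, 59, 59, 60, 64, 64, 92]


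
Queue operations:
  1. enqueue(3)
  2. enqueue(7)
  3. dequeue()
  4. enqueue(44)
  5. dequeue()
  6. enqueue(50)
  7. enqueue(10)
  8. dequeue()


enqueue(3) -> [3]
enqueue(7) -> [3, 7]
dequeue()->3, [7]
enqueue(44) -> [7, 44]
dequeue()->7, [44]
enqueue(50) -> [44, 50]
enqueue(10) -> [44, 50, 10]
dequeue()->44, [50, 10]

Final queue: [50, 10]


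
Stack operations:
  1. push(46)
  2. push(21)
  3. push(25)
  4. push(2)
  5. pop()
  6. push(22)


push(46) -> [46]
push(21) -> [46, 21]
push(25) -> [46, 21, 25]
push(2) -> [46, 21, 25, 2]
pop()->2, [46, 21, 25]
push(22) -> [46, 21, 25, 22]

Final stack: [46, 21, 25, 22]


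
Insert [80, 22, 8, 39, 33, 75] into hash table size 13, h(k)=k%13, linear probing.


Insert 80: h=2 -> slot 2
Insert 22: h=9 -> slot 9
Insert 8: h=8 -> slot 8
Insert 39: h=0 -> slot 0
Insert 33: h=7 -> slot 7
Insert 75: h=10 -> slot 10

Table: [39, None, 80, None, None, None, None, 33, 8, 22, 75, None, None]


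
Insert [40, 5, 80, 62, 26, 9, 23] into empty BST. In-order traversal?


Insert 40: root
Insert 5: L from 40
Insert 80: R from 40
Insert 62: R from 40 -> L from 80
Insert 26: L from 40 -> R from 5
Insert 9: L from 40 -> R from 5 -> L from 26
Insert 23: L from 40 -> R from 5 -> L from 26 -> R from 9

In-order: [5, 9, 23, 26, 40, 62, 80]


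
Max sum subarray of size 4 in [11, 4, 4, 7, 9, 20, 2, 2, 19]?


[0:4]: 26
[1:5]: 24
[2:6]: 40
[3:7]: 38
[4:8]: 33
[5:9]: 43

Max: 43 at [5:9]


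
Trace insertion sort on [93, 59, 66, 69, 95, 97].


Initial: [93, 59, 66, 69, 95, 97]
Insert 59: [59, 93, 66, 69, 95, 97]
Insert 66: [59, 66, 93, 69, 95, 97]
Insert 69: [59, 66, 69, 93, 95, 97]
Insert 95: [59, 66, 69, 93, 95, 97]
Insert 97: [59, 66, 69, 93, 95, 97]

Sorted: [59, 66, 69, 93, 95, 97]


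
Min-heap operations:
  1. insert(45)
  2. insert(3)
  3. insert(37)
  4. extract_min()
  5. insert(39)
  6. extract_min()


insert(45) -> [45]
insert(3) -> [3, 45]
insert(37) -> [3, 45, 37]
extract_min()->3, [37, 45]
insert(39) -> [37, 45, 39]
extract_min()->37, [39, 45]

Final heap: [39, 45]


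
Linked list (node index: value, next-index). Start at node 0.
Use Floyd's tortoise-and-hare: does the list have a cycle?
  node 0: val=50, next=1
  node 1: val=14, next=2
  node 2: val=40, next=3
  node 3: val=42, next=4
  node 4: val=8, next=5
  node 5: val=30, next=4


Floyd's tortoise (slow, +1) and hare (fast, +2):
  init: slow=0, fast=0
  step 1: slow=1, fast=2
  step 2: slow=2, fast=4
  step 3: slow=3, fast=4
  step 4: slow=4, fast=4
  slow == fast at node 4: cycle detected

Cycle: yes


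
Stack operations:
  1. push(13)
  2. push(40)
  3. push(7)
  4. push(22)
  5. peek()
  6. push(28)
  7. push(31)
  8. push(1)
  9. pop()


push(13) -> [13]
push(40) -> [13, 40]
push(7) -> [13, 40, 7]
push(22) -> [13, 40, 7, 22]
peek()->22
push(28) -> [13, 40, 7, 22, 28]
push(31) -> [13, 40, 7, 22, 28, 31]
push(1) -> [13, 40, 7, 22, 28, 31, 1]
pop()->1, [13, 40, 7, 22, 28, 31]

Final stack: [13, 40, 7, 22, 28, 31]


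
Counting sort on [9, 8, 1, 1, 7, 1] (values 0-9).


Input: [9, 8, 1, 1, 7, 1]
Counts: [0, 3, 0, 0, 0, 0, 0, 1, 1, 1]

Sorted: [1, 1, 1, 7, 8, 9]


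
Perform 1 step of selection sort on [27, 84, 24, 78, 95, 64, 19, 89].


Initial: [27, 84, 24, 78, 95, 64, 19, 89]
Step 1: min=19 at 6
  Swap: [19, 84, 24, 78, 95, 64, 27, 89]

After 1 step: [19, 84, 24, 78, 95, 64, 27, 89]


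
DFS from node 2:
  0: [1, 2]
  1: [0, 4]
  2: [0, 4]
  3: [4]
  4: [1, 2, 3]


Visit 2, push [4, 0]
Visit 0, push [1]
Visit 1, push [4]
Visit 4, push [3]
Visit 3, push []

DFS order: [2, 0, 1, 4, 3]


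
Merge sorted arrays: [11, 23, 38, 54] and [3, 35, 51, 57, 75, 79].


Take 3 from B
Take 11 from A
Take 23 from A
Take 35 from B
Take 38 from A
Take 51 from B
Take 54 from A

Merged: [3, 11, 23, 35, 38, 51, 54, 57, 75, 79]


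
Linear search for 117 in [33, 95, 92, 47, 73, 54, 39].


i=0: 33!=117
i=1: 95!=117
i=2: 92!=117
i=3: 47!=117
i=4: 73!=117
i=5: 54!=117
i=6: 39!=117

Not found, 7 comps


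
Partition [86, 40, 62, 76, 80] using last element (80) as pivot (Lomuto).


Pivot: 80
  40 <= 80: swap -> [40, 86, 62, 76, 80]
  62 <= 80: swap -> [40, 62, 86, 76, 80]
  76 <= 80: swap -> [40, 62, 76, 86, 80]
Place pivot at 3: [40, 62, 76, 80, 86]

Partitioned: [40, 62, 76, 80, 86]


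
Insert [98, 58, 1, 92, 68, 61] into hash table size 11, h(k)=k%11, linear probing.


Insert 98: h=10 -> slot 10
Insert 58: h=3 -> slot 3
Insert 1: h=1 -> slot 1
Insert 92: h=4 -> slot 4
Insert 68: h=2 -> slot 2
Insert 61: h=6 -> slot 6

Table: [None, 1, 68, 58, 92, None, 61, None, None, None, 98]


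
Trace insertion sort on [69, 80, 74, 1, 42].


Initial: [69, 80, 74, 1, 42]
Insert 80: [69, 80, 74, 1, 42]
Insert 74: [69, 74, 80, 1, 42]
Insert 1: [1, 69, 74, 80, 42]
Insert 42: [1, 42, 69, 74, 80]

Sorted: [1, 42, 69, 74, 80]


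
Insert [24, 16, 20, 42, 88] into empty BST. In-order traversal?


Insert 24: root
Insert 16: L from 24
Insert 20: L from 24 -> R from 16
Insert 42: R from 24
Insert 88: R from 24 -> R from 42

In-order: [16, 20, 24, 42, 88]


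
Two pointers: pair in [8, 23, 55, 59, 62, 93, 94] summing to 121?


lo=0(8)+hi=6(94)=102
lo=1(23)+hi=6(94)=117
lo=2(55)+hi=6(94)=149
lo=2(55)+hi=5(93)=148
lo=2(55)+hi=4(62)=117
lo=3(59)+hi=4(62)=121

Yes: 59+62=121


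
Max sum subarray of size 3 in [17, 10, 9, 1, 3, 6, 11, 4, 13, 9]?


[0:3]: 36
[1:4]: 20
[2:5]: 13
[3:6]: 10
[4:7]: 20
[5:8]: 21
[6:9]: 28
[7:10]: 26

Max: 36 at [0:3]


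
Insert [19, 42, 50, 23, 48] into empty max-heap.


Insert 19: [19]
Insert 42: [42, 19]
Insert 50: [50, 19, 42]
Insert 23: [50, 23, 42, 19]
Insert 48: [50, 48, 42, 19, 23]

Final heap: [50, 48, 42, 19, 23]


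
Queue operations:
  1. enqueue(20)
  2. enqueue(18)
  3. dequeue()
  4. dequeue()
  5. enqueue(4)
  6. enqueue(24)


enqueue(20) -> [20]
enqueue(18) -> [20, 18]
dequeue()->20, [18]
dequeue()->18, []
enqueue(4) -> [4]
enqueue(24) -> [4, 24]

Final queue: [4, 24]


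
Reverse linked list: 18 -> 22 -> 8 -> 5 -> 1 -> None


Step 1: curr=18, set curr.next=prev(None) | reversed so far: 18
Step 2: curr=22, set curr.next=prev(18) | reversed so far: 22 -> 18
Step 3: curr=8, set curr.next=prev(22) | reversed so far: 8 -> 22 -> 18
Step 4: curr=5, set curr.next=prev(8) | reversed so far: 5 -> 8 -> 22 -> 18
Step 5: curr=1, set curr.next=prev(5) | reversed so far: 1 -> 5 -> 8 -> 22 -> 18

1 -> 5 -> 8 -> 22 -> 18 -> None


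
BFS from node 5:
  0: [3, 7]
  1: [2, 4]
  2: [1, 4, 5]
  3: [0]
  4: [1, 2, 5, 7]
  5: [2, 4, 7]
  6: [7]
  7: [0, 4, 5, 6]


Visit 5, enqueue [2, 4, 7]
Visit 2, enqueue [1]
Visit 4, enqueue []
Visit 7, enqueue [0, 6]
Visit 1, enqueue []
Visit 0, enqueue [3]
Visit 6, enqueue []
Visit 3, enqueue []

BFS order: [5, 2, 4, 7, 1, 0, 6, 3]


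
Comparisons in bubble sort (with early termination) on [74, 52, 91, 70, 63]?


Algorithm: bubble sort (with early termination)
Input: [74, 52, 91, 70, 63]
Sorted: [52, 63, 70, 74, 91]

10


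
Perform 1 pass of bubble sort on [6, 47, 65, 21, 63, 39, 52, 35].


Initial: [6, 47, 65, 21, 63, 39, 52, 35]
Pass 1: [6, 47, 21, 63, 39, 52, 35, 65] (5 swaps)

After 1 pass: [6, 47, 21, 63, 39, 52, 35, 65]


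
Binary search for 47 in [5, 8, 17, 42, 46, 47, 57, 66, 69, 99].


Step 1: lo=0, hi=9, mid=4, val=46
Step 2: lo=5, hi=9, mid=7, val=66
Step 3: lo=5, hi=6, mid=5, val=47

Found at index 5


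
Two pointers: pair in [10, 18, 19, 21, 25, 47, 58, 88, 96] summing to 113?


lo=0(10)+hi=8(96)=106
lo=1(18)+hi=8(96)=114
lo=1(18)+hi=7(88)=106
lo=2(19)+hi=7(88)=107
lo=3(21)+hi=7(88)=109
lo=4(25)+hi=7(88)=113

Yes: 25+88=113


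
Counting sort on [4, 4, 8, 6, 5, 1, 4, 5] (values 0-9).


Input: [4, 4, 8, 6, 5, 1, 4, 5]
Counts: [0, 1, 0, 0, 3, 2, 1, 0, 1, 0]

Sorted: [1, 4, 4, 4, 5, 5, 6, 8]


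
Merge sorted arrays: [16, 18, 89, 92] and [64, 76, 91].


Take 16 from A
Take 18 from A
Take 64 from B
Take 76 from B
Take 89 from A
Take 91 from B

Merged: [16, 18, 64, 76, 89, 91, 92]


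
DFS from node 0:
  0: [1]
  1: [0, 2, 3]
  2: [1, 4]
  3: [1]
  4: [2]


Visit 0, push [1]
Visit 1, push [3, 2]
Visit 2, push [4]
Visit 4, push []
Visit 3, push []

DFS order: [0, 1, 2, 4, 3]


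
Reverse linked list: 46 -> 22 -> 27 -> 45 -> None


Step 1: curr=46, set curr.next=prev(None) | reversed so far: 46
Step 2: curr=22, set curr.next=prev(46) | reversed so far: 22 -> 46
Step 3: curr=27, set curr.next=prev(22) | reversed so far: 27 -> 22 -> 46
Step 4: curr=45, set curr.next=prev(27) | reversed so far: 45 -> 27 -> 22 -> 46

45 -> 27 -> 22 -> 46 -> None


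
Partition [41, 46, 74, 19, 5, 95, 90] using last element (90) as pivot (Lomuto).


Pivot: 90
  41 <= 90: advance i (no swap)
  46 <= 90: advance i (no swap)
  74 <= 90: advance i (no swap)
  19 <= 90: advance i (no swap)
  5 <= 90: advance i (no swap)
Place pivot at 5: [41, 46, 74, 19, 5, 90, 95]

Partitioned: [41, 46, 74, 19, 5, 90, 95]


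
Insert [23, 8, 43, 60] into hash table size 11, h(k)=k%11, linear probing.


Insert 23: h=1 -> slot 1
Insert 8: h=8 -> slot 8
Insert 43: h=10 -> slot 10
Insert 60: h=5 -> slot 5

Table: [None, 23, None, None, None, 60, None, None, 8, None, 43]


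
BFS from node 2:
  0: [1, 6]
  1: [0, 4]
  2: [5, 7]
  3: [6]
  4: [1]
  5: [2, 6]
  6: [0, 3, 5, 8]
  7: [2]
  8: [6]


Visit 2, enqueue [5, 7]
Visit 5, enqueue [6]
Visit 7, enqueue []
Visit 6, enqueue [0, 3, 8]
Visit 0, enqueue [1]
Visit 3, enqueue []
Visit 8, enqueue []
Visit 1, enqueue [4]
Visit 4, enqueue []

BFS order: [2, 5, 7, 6, 0, 3, 8, 1, 4]


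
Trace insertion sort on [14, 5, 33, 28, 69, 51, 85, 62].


Initial: [14, 5, 33, 28, 69, 51, 85, 62]
Insert 5: [5, 14, 33, 28, 69, 51, 85, 62]
Insert 33: [5, 14, 33, 28, 69, 51, 85, 62]
Insert 28: [5, 14, 28, 33, 69, 51, 85, 62]
Insert 69: [5, 14, 28, 33, 69, 51, 85, 62]
Insert 51: [5, 14, 28, 33, 51, 69, 85, 62]
Insert 85: [5, 14, 28, 33, 51, 69, 85, 62]
Insert 62: [5, 14, 28, 33, 51, 62, 69, 85]

Sorted: [5, 14, 28, 33, 51, 62, 69, 85]


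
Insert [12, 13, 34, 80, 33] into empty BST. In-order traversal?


Insert 12: root
Insert 13: R from 12
Insert 34: R from 12 -> R from 13
Insert 80: R from 12 -> R from 13 -> R from 34
Insert 33: R from 12 -> R from 13 -> L from 34

In-order: [12, 13, 33, 34, 80]


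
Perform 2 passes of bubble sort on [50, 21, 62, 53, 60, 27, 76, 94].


Initial: [50, 21, 62, 53, 60, 27, 76, 94]
Pass 1: [21, 50, 53, 60, 27, 62, 76, 94] (4 swaps)
Pass 2: [21, 50, 53, 27, 60, 62, 76, 94] (1 swaps)

After 2 passes: [21, 50, 53, 27, 60, 62, 76, 94]


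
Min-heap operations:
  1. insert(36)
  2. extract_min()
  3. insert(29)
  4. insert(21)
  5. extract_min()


insert(36) -> [36]
extract_min()->36, []
insert(29) -> [29]
insert(21) -> [21, 29]
extract_min()->21, [29]

Final heap: [29]


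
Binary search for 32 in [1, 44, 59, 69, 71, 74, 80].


Step 1: lo=0, hi=6, mid=3, val=69
Step 2: lo=0, hi=2, mid=1, val=44
Step 3: lo=0, hi=0, mid=0, val=1

Not found


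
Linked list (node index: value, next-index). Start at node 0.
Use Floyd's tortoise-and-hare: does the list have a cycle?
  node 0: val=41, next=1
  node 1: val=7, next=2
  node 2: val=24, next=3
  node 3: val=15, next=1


Floyd's tortoise (slow, +1) and hare (fast, +2):
  init: slow=0, fast=0
  step 1: slow=1, fast=2
  step 2: slow=2, fast=1
  step 3: slow=3, fast=3
  slow == fast at node 3: cycle detected

Cycle: yes


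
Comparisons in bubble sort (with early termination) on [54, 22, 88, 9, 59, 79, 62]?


Algorithm: bubble sort (with early termination)
Input: [54, 22, 88, 9, 59, 79, 62]
Sorted: [9, 22, 54, 59, 62, 79, 88]

18


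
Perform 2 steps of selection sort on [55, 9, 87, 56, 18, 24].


Initial: [55, 9, 87, 56, 18, 24]
Step 1: min=9 at 1
  Swap: [9, 55, 87, 56, 18, 24]
Step 2: min=18 at 4
  Swap: [9, 18, 87, 56, 55, 24]

After 2 steps: [9, 18, 87, 56, 55, 24]


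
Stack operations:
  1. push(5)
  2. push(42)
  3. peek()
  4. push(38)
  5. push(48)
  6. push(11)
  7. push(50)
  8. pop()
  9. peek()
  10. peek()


push(5) -> [5]
push(42) -> [5, 42]
peek()->42
push(38) -> [5, 42, 38]
push(48) -> [5, 42, 38, 48]
push(11) -> [5, 42, 38, 48, 11]
push(50) -> [5, 42, 38, 48, 11, 50]
pop()->50, [5, 42, 38, 48, 11]
peek()->11
peek()->11

Final stack: [5, 42, 38, 48, 11]


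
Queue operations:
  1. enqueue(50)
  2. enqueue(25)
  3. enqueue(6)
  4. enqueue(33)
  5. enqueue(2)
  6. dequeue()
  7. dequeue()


enqueue(50) -> [50]
enqueue(25) -> [50, 25]
enqueue(6) -> [50, 25, 6]
enqueue(33) -> [50, 25, 6, 33]
enqueue(2) -> [50, 25, 6, 33, 2]
dequeue()->50, [25, 6, 33, 2]
dequeue()->25, [6, 33, 2]

Final queue: [6, 33, 2]


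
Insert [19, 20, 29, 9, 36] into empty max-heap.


Insert 19: [19]
Insert 20: [20, 19]
Insert 29: [29, 19, 20]
Insert 9: [29, 19, 20, 9]
Insert 36: [36, 29, 20, 9, 19]

Final heap: [36, 29, 20, 9, 19]


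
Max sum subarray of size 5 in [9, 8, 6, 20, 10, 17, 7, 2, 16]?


[0:5]: 53
[1:6]: 61
[2:7]: 60
[3:8]: 56
[4:9]: 52

Max: 61 at [1:6]


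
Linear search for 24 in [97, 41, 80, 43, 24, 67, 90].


i=0: 97!=24
i=1: 41!=24
i=2: 80!=24
i=3: 43!=24
i=4: 24==24 found!

Found at 4, 5 comps


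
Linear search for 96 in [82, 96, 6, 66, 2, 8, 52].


i=0: 82!=96
i=1: 96==96 found!

Found at 1, 2 comps


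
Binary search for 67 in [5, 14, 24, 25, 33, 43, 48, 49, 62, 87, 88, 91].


Step 1: lo=0, hi=11, mid=5, val=43
Step 2: lo=6, hi=11, mid=8, val=62
Step 3: lo=9, hi=11, mid=10, val=88
Step 4: lo=9, hi=9, mid=9, val=87

Not found


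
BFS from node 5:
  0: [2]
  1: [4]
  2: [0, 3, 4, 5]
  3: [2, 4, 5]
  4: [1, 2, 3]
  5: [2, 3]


Visit 5, enqueue [2, 3]
Visit 2, enqueue [0, 4]
Visit 3, enqueue []
Visit 0, enqueue []
Visit 4, enqueue [1]
Visit 1, enqueue []

BFS order: [5, 2, 3, 0, 4, 1]


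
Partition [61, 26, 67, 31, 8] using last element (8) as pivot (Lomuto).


Pivot: 8
Place pivot at 0: [8, 26, 67, 31, 61]

Partitioned: [8, 26, 67, 31, 61]


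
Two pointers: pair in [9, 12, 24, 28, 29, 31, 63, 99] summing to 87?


lo=0(9)+hi=7(99)=108
lo=0(9)+hi=6(63)=72
lo=1(12)+hi=6(63)=75
lo=2(24)+hi=6(63)=87

Yes: 24+63=87


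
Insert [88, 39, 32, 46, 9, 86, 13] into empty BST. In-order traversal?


Insert 88: root
Insert 39: L from 88
Insert 32: L from 88 -> L from 39
Insert 46: L from 88 -> R from 39
Insert 9: L from 88 -> L from 39 -> L from 32
Insert 86: L from 88 -> R from 39 -> R from 46
Insert 13: L from 88 -> L from 39 -> L from 32 -> R from 9

In-order: [9, 13, 32, 39, 46, 86, 88]


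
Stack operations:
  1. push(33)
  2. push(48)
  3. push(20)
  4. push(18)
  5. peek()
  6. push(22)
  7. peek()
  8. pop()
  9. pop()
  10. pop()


push(33) -> [33]
push(48) -> [33, 48]
push(20) -> [33, 48, 20]
push(18) -> [33, 48, 20, 18]
peek()->18
push(22) -> [33, 48, 20, 18, 22]
peek()->22
pop()->22, [33, 48, 20, 18]
pop()->18, [33, 48, 20]
pop()->20, [33, 48]

Final stack: [33, 48]


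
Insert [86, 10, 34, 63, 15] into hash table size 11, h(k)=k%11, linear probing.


Insert 86: h=9 -> slot 9
Insert 10: h=10 -> slot 10
Insert 34: h=1 -> slot 1
Insert 63: h=8 -> slot 8
Insert 15: h=4 -> slot 4

Table: [None, 34, None, None, 15, None, None, None, 63, 86, 10]


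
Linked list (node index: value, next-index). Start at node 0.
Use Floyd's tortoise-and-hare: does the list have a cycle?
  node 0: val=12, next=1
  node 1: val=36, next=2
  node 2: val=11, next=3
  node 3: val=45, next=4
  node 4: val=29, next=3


Floyd's tortoise (slow, +1) and hare (fast, +2):
  init: slow=0, fast=0
  step 1: slow=1, fast=2
  step 2: slow=2, fast=4
  step 3: slow=3, fast=4
  step 4: slow=4, fast=4
  slow == fast at node 4: cycle detected

Cycle: yes


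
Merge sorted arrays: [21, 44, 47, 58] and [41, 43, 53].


Take 21 from A
Take 41 from B
Take 43 from B
Take 44 from A
Take 47 from A
Take 53 from B

Merged: [21, 41, 43, 44, 47, 53, 58]


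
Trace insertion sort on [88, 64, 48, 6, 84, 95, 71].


Initial: [88, 64, 48, 6, 84, 95, 71]
Insert 64: [64, 88, 48, 6, 84, 95, 71]
Insert 48: [48, 64, 88, 6, 84, 95, 71]
Insert 6: [6, 48, 64, 88, 84, 95, 71]
Insert 84: [6, 48, 64, 84, 88, 95, 71]
Insert 95: [6, 48, 64, 84, 88, 95, 71]
Insert 71: [6, 48, 64, 71, 84, 88, 95]

Sorted: [6, 48, 64, 71, 84, 88, 95]


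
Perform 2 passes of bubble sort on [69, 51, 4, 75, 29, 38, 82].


Initial: [69, 51, 4, 75, 29, 38, 82]
Pass 1: [51, 4, 69, 29, 38, 75, 82] (4 swaps)
Pass 2: [4, 51, 29, 38, 69, 75, 82] (3 swaps)

After 2 passes: [4, 51, 29, 38, 69, 75, 82]


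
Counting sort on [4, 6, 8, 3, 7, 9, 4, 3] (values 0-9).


Input: [4, 6, 8, 3, 7, 9, 4, 3]
Counts: [0, 0, 0, 2, 2, 0, 1, 1, 1, 1]

Sorted: [3, 3, 4, 4, 6, 7, 8, 9]


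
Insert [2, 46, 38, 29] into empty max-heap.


Insert 2: [2]
Insert 46: [46, 2]
Insert 38: [46, 2, 38]
Insert 29: [46, 29, 38, 2]

Final heap: [46, 29, 38, 2]


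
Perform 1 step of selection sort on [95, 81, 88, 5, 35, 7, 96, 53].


Initial: [95, 81, 88, 5, 35, 7, 96, 53]
Step 1: min=5 at 3
  Swap: [5, 81, 88, 95, 35, 7, 96, 53]

After 1 step: [5, 81, 88, 95, 35, 7, 96, 53]


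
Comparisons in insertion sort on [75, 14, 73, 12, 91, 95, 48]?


Algorithm: insertion sort
Input: [75, 14, 73, 12, 91, 95, 48]
Sorted: [12, 14, 48, 73, 75, 91, 95]

13


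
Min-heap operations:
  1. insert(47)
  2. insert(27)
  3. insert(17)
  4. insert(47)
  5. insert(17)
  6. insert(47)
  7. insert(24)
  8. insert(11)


insert(47) -> [47]
insert(27) -> [27, 47]
insert(17) -> [17, 47, 27]
insert(47) -> [17, 47, 27, 47]
insert(17) -> [17, 17, 27, 47, 47]
insert(47) -> [17, 17, 27, 47, 47, 47]
insert(24) -> [17, 17, 24, 47, 47, 47, 27]
insert(11) -> [11, 17, 24, 17, 47, 47, 27, 47]

Final heap: [11, 17, 24, 17, 47, 47, 27, 47]


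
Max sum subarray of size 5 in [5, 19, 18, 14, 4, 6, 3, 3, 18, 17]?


[0:5]: 60
[1:6]: 61
[2:7]: 45
[3:8]: 30
[4:9]: 34
[5:10]: 47

Max: 61 at [1:6]


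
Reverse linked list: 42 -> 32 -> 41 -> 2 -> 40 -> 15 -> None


Step 1: curr=42, set curr.next=prev(None) | reversed so far: 42
Step 2: curr=32, set curr.next=prev(42) | reversed so far: 32 -> 42
Step 3: curr=41, set curr.next=prev(32) | reversed so far: 41 -> 32 -> 42
Step 4: curr=2, set curr.next=prev(41) | reversed so far: 2 -> 41 -> 32 -> 42
Step 5: curr=40, set curr.next=prev(2) | reversed so far: 40 -> 2 -> 41 -> 32 -> 42
Step 6: curr=15, set curr.next=prev(40) | reversed so far: 15 -> 40 -> 2 -> 41 -> 32 -> 42

15 -> 40 -> 2 -> 41 -> 32 -> 42 -> None


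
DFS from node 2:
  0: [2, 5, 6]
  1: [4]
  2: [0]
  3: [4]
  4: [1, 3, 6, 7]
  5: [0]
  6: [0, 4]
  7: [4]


Visit 2, push [0]
Visit 0, push [6, 5]
Visit 5, push []
Visit 6, push [4]
Visit 4, push [7, 3, 1]
Visit 1, push []
Visit 3, push []
Visit 7, push []

DFS order: [2, 0, 5, 6, 4, 1, 3, 7]


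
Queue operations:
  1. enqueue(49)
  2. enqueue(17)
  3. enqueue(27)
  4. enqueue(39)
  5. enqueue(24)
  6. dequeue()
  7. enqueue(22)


enqueue(49) -> [49]
enqueue(17) -> [49, 17]
enqueue(27) -> [49, 17, 27]
enqueue(39) -> [49, 17, 27, 39]
enqueue(24) -> [49, 17, 27, 39, 24]
dequeue()->49, [17, 27, 39, 24]
enqueue(22) -> [17, 27, 39, 24, 22]

Final queue: [17, 27, 39, 24, 22]


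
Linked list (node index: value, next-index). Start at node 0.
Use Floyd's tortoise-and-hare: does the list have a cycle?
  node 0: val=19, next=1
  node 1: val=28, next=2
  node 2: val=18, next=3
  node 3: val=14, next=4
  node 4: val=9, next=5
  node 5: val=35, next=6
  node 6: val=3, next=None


Floyd's tortoise (slow, +1) and hare (fast, +2):
  init: slow=0, fast=0
  step 1: slow=1, fast=2
  step 2: slow=2, fast=4
  step 3: slow=3, fast=6
  step 4: fast -> None, no cycle

Cycle: no


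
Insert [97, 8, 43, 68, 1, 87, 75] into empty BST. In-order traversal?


Insert 97: root
Insert 8: L from 97
Insert 43: L from 97 -> R from 8
Insert 68: L from 97 -> R from 8 -> R from 43
Insert 1: L from 97 -> L from 8
Insert 87: L from 97 -> R from 8 -> R from 43 -> R from 68
Insert 75: L from 97 -> R from 8 -> R from 43 -> R from 68 -> L from 87

In-order: [1, 8, 43, 68, 75, 87, 97]


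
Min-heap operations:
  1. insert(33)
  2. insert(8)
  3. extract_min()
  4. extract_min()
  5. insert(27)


insert(33) -> [33]
insert(8) -> [8, 33]
extract_min()->8, [33]
extract_min()->33, []
insert(27) -> [27]

Final heap: [27]


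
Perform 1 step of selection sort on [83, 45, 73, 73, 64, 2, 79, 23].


Initial: [83, 45, 73, 73, 64, 2, 79, 23]
Step 1: min=2 at 5
  Swap: [2, 45, 73, 73, 64, 83, 79, 23]

After 1 step: [2, 45, 73, 73, 64, 83, 79, 23]


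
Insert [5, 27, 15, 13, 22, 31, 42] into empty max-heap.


Insert 5: [5]
Insert 27: [27, 5]
Insert 15: [27, 5, 15]
Insert 13: [27, 13, 15, 5]
Insert 22: [27, 22, 15, 5, 13]
Insert 31: [31, 22, 27, 5, 13, 15]
Insert 42: [42, 22, 31, 5, 13, 15, 27]

Final heap: [42, 22, 31, 5, 13, 15, 27]


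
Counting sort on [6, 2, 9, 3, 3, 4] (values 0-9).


Input: [6, 2, 9, 3, 3, 4]
Counts: [0, 0, 1, 2, 1, 0, 1, 0, 0, 1]

Sorted: [2, 3, 3, 4, 6, 9]


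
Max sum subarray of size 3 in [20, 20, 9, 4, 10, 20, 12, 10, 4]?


[0:3]: 49
[1:4]: 33
[2:5]: 23
[3:6]: 34
[4:7]: 42
[5:8]: 42
[6:9]: 26

Max: 49 at [0:3]


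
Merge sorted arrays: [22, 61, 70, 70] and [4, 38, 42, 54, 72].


Take 4 from B
Take 22 from A
Take 38 from B
Take 42 from B
Take 54 from B
Take 61 from A
Take 70 from A
Take 70 from A

Merged: [4, 22, 38, 42, 54, 61, 70, 70, 72]


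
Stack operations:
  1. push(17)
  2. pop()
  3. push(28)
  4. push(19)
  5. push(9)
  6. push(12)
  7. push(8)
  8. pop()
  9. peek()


push(17) -> [17]
pop()->17, []
push(28) -> [28]
push(19) -> [28, 19]
push(9) -> [28, 19, 9]
push(12) -> [28, 19, 9, 12]
push(8) -> [28, 19, 9, 12, 8]
pop()->8, [28, 19, 9, 12]
peek()->12

Final stack: [28, 19, 9, 12]


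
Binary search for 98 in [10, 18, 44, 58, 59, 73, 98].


Step 1: lo=0, hi=6, mid=3, val=58
Step 2: lo=4, hi=6, mid=5, val=73
Step 3: lo=6, hi=6, mid=6, val=98

Found at index 6


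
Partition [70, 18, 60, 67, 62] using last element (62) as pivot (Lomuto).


Pivot: 62
  18 <= 62: swap -> [18, 70, 60, 67, 62]
  60 <= 62: swap -> [18, 60, 70, 67, 62]
Place pivot at 2: [18, 60, 62, 67, 70]

Partitioned: [18, 60, 62, 67, 70]


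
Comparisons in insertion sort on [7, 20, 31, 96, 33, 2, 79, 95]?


Algorithm: insertion sort
Input: [7, 20, 31, 96, 33, 2, 79, 95]
Sorted: [2, 7, 20, 31, 33, 79, 95, 96]

14


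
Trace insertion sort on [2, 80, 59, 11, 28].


Initial: [2, 80, 59, 11, 28]
Insert 80: [2, 80, 59, 11, 28]
Insert 59: [2, 59, 80, 11, 28]
Insert 11: [2, 11, 59, 80, 28]
Insert 28: [2, 11, 28, 59, 80]

Sorted: [2, 11, 28, 59, 80]


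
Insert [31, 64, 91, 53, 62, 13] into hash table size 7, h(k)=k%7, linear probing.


Insert 31: h=3 -> slot 3
Insert 64: h=1 -> slot 1
Insert 91: h=0 -> slot 0
Insert 53: h=4 -> slot 4
Insert 62: h=6 -> slot 6
Insert 13: h=6, 3 probes -> slot 2

Table: [91, 64, 13, 31, 53, None, 62]


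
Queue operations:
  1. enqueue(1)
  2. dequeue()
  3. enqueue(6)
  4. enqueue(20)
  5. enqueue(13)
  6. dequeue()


enqueue(1) -> [1]
dequeue()->1, []
enqueue(6) -> [6]
enqueue(20) -> [6, 20]
enqueue(13) -> [6, 20, 13]
dequeue()->6, [20, 13]

Final queue: [20, 13]


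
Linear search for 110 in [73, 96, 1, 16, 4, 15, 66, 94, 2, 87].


i=0: 73!=110
i=1: 96!=110
i=2: 1!=110
i=3: 16!=110
i=4: 4!=110
i=5: 15!=110
i=6: 66!=110
i=7: 94!=110
i=8: 2!=110
i=9: 87!=110

Not found, 10 comps


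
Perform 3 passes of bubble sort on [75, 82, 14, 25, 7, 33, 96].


Initial: [75, 82, 14, 25, 7, 33, 96]
Pass 1: [75, 14, 25, 7, 33, 82, 96] (4 swaps)
Pass 2: [14, 25, 7, 33, 75, 82, 96] (4 swaps)
Pass 3: [14, 7, 25, 33, 75, 82, 96] (1 swaps)

After 3 passes: [14, 7, 25, 33, 75, 82, 96]


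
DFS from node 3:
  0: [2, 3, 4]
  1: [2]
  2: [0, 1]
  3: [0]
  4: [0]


Visit 3, push [0]
Visit 0, push [4, 2]
Visit 2, push [1]
Visit 1, push []
Visit 4, push []

DFS order: [3, 0, 2, 1, 4]


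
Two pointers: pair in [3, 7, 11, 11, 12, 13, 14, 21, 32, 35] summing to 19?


lo=0(3)+hi=9(35)=38
lo=0(3)+hi=8(32)=35
lo=0(3)+hi=7(21)=24
lo=0(3)+hi=6(14)=17
lo=1(7)+hi=6(14)=21
lo=1(7)+hi=5(13)=20
lo=1(7)+hi=4(12)=19

Yes: 7+12=19


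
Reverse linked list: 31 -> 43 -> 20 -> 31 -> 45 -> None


Step 1: curr=31, set curr.next=prev(None) | reversed so far: 31
Step 2: curr=43, set curr.next=prev(31) | reversed so far: 43 -> 31
Step 3: curr=20, set curr.next=prev(43) | reversed so far: 20 -> 43 -> 31
Step 4: curr=31, set curr.next=prev(20) | reversed so far: 31 -> 20 -> 43 -> 31
Step 5: curr=45, set curr.next=prev(31) | reversed so far: 45 -> 31 -> 20 -> 43 -> 31

45 -> 31 -> 20 -> 43 -> 31 -> None


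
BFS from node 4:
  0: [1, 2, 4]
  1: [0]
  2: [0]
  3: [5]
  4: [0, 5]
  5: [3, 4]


Visit 4, enqueue [0, 5]
Visit 0, enqueue [1, 2]
Visit 5, enqueue [3]
Visit 1, enqueue []
Visit 2, enqueue []
Visit 3, enqueue []

BFS order: [4, 0, 5, 1, 2, 3]


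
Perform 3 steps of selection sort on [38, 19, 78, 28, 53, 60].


Initial: [38, 19, 78, 28, 53, 60]
Step 1: min=19 at 1
  Swap: [19, 38, 78, 28, 53, 60]
Step 2: min=28 at 3
  Swap: [19, 28, 78, 38, 53, 60]
Step 3: min=38 at 3
  Swap: [19, 28, 38, 78, 53, 60]

After 3 steps: [19, 28, 38, 78, 53, 60]


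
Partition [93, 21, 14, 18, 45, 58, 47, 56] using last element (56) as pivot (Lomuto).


Pivot: 56
  21 <= 56: swap -> [21, 93, 14, 18, 45, 58, 47, 56]
  14 <= 56: swap -> [21, 14, 93, 18, 45, 58, 47, 56]
  18 <= 56: swap -> [21, 14, 18, 93, 45, 58, 47, 56]
  45 <= 56: swap -> [21, 14, 18, 45, 93, 58, 47, 56]
  47 <= 56: swap -> [21, 14, 18, 45, 47, 58, 93, 56]
Place pivot at 5: [21, 14, 18, 45, 47, 56, 93, 58]

Partitioned: [21, 14, 18, 45, 47, 56, 93, 58]


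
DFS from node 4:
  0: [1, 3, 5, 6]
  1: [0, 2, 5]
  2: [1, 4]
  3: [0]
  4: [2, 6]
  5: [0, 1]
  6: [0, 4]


Visit 4, push [6, 2]
Visit 2, push [1]
Visit 1, push [5, 0]
Visit 0, push [6, 5, 3]
Visit 3, push []
Visit 5, push []
Visit 6, push []

DFS order: [4, 2, 1, 0, 3, 5, 6]


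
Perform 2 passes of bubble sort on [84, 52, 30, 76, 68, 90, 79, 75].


Initial: [84, 52, 30, 76, 68, 90, 79, 75]
Pass 1: [52, 30, 76, 68, 84, 79, 75, 90] (6 swaps)
Pass 2: [30, 52, 68, 76, 79, 75, 84, 90] (4 swaps)

After 2 passes: [30, 52, 68, 76, 79, 75, 84, 90]


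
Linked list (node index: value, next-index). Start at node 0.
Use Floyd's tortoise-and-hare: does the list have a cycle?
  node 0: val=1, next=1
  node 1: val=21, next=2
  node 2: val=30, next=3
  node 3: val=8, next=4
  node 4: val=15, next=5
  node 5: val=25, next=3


Floyd's tortoise (slow, +1) and hare (fast, +2):
  init: slow=0, fast=0
  step 1: slow=1, fast=2
  step 2: slow=2, fast=4
  step 3: slow=3, fast=3
  slow == fast at node 3: cycle detected

Cycle: yes


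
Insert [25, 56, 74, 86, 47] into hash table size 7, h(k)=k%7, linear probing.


Insert 25: h=4 -> slot 4
Insert 56: h=0 -> slot 0
Insert 74: h=4, 1 probes -> slot 5
Insert 86: h=2 -> slot 2
Insert 47: h=5, 1 probes -> slot 6

Table: [56, None, 86, None, 25, 74, 47]


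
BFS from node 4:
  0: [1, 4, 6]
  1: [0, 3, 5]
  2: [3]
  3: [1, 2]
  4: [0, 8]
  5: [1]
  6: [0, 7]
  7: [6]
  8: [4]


Visit 4, enqueue [0, 8]
Visit 0, enqueue [1, 6]
Visit 8, enqueue []
Visit 1, enqueue [3, 5]
Visit 6, enqueue [7]
Visit 3, enqueue [2]
Visit 5, enqueue []
Visit 7, enqueue []
Visit 2, enqueue []

BFS order: [4, 0, 8, 1, 6, 3, 5, 7, 2]


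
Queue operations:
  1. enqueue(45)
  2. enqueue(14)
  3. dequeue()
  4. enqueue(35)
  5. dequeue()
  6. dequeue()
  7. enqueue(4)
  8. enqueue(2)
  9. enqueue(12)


enqueue(45) -> [45]
enqueue(14) -> [45, 14]
dequeue()->45, [14]
enqueue(35) -> [14, 35]
dequeue()->14, [35]
dequeue()->35, []
enqueue(4) -> [4]
enqueue(2) -> [4, 2]
enqueue(12) -> [4, 2, 12]

Final queue: [4, 2, 12]


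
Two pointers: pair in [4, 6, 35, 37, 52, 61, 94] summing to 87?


lo=0(4)+hi=6(94)=98
lo=0(4)+hi=5(61)=65
lo=1(6)+hi=5(61)=67
lo=2(35)+hi=5(61)=96
lo=2(35)+hi=4(52)=87

Yes: 35+52=87


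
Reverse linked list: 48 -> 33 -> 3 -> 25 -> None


Step 1: curr=48, set curr.next=prev(None) | reversed so far: 48
Step 2: curr=33, set curr.next=prev(48) | reversed so far: 33 -> 48
Step 3: curr=3, set curr.next=prev(33) | reversed so far: 3 -> 33 -> 48
Step 4: curr=25, set curr.next=prev(3) | reversed so far: 25 -> 3 -> 33 -> 48

25 -> 3 -> 33 -> 48 -> None


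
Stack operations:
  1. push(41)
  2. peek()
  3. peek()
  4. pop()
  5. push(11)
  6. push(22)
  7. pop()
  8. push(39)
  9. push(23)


push(41) -> [41]
peek()->41
peek()->41
pop()->41, []
push(11) -> [11]
push(22) -> [11, 22]
pop()->22, [11]
push(39) -> [11, 39]
push(23) -> [11, 39, 23]

Final stack: [11, 39, 23]


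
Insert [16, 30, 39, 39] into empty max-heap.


Insert 16: [16]
Insert 30: [30, 16]
Insert 39: [39, 16, 30]
Insert 39: [39, 39, 30, 16]

Final heap: [39, 39, 30, 16]


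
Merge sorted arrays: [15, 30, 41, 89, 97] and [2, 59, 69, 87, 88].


Take 2 from B
Take 15 from A
Take 30 from A
Take 41 from A
Take 59 from B
Take 69 from B
Take 87 from B
Take 88 from B

Merged: [2, 15, 30, 41, 59, 69, 87, 88, 89, 97]


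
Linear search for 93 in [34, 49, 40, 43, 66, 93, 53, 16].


i=0: 34!=93
i=1: 49!=93
i=2: 40!=93
i=3: 43!=93
i=4: 66!=93
i=5: 93==93 found!

Found at 5, 6 comps


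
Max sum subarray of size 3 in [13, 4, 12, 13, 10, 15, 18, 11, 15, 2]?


[0:3]: 29
[1:4]: 29
[2:5]: 35
[3:6]: 38
[4:7]: 43
[5:8]: 44
[6:9]: 44
[7:10]: 28

Max: 44 at [5:8]


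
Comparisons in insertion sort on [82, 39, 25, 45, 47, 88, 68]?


Algorithm: insertion sort
Input: [82, 39, 25, 45, 47, 88, 68]
Sorted: [25, 39, 45, 47, 68, 82, 88]

11


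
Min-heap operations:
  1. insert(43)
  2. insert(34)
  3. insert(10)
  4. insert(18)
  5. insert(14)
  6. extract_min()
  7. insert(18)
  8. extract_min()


insert(43) -> [43]
insert(34) -> [34, 43]
insert(10) -> [10, 43, 34]
insert(18) -> [10, 18, 34, 43]
insert(14) -> [10, 14, 34, 43, 18]
extract_min()->10, [14, 18, 34, 43]
insert(18) -> [14, 18, 34, 43, 18]
extract_min()->14, [18, 18, 34, 43]

Final heap: [18, 18, 34, 43]


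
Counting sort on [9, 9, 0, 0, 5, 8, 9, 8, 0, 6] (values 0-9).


Input: [9, 9, 0, 0, 5, 8, 9, 8, 0, 6]
Counts: [3, 0, 0, 0, 0, 1, 1, 0, 2, 3]

Sorted: [0, 0, 0, 5, 6, 8, 8, 9, 9, 9]


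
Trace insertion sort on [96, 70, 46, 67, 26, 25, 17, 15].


Initial: [96, 70, 46, 67, 26, 25, 17, 15]
Insert 70: [70, 96, 46, 67, 26, 25, 17, 15]
Insert 46: [46, 70, 96, 67, 26, 25, 17, 15]
Insert 67: [46, 67, 70, 96, 26, 25, 17, 15]
Insert 26: [26, 46, 67, 70, 96, 25, 17, 15]
Insert 25: [25, 26, 46, 67, 70, 96, 17, 15]
Insert 17: [17, 25, 26, 46, 67, 70, 96, 15]
Insert 15: [15, 17, 25, 26, 46, 67, 70, 96]

Sorted: [15, 17, 25, 26, 46, 67, 70, 96]


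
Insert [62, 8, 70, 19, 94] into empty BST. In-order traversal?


Insert 62: root
Insert 8: L from 62
Insert 70: R from 62
Insert 19: L from 62 -> R from 8
Insert 94: R from 62 -> R from 70

In-order: [8, 19, 62, 70, 94]


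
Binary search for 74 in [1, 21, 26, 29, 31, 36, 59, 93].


Step 1: lo=0, hi=7, mid=3, val=29
Step 2: lo=4, hi=7, mid=5, val=36
Step 3: lo=6, hi=7, mid=6, val=59
Step 4: lo=7, hi=7, mid=7, val=93

Not found


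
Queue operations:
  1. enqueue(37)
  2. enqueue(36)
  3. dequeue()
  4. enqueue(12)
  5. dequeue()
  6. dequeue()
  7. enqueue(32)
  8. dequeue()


enqueue(37) -> [37]
enqueue(36) -> [37, 36]
dequeue()->37, [36]
enqueue(12) -> [36, 12]
dequeue()->36, [12]
dequeue()->12, []
enqueue(32) -> [32]
dequeue()->32, []

Final queue: []


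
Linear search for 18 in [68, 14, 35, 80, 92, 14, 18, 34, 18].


i=0: 68!=18
i=1: 14!=18
i=2: 35!=18
i=3: 80!=18
i=4: 92!=18
i=5: 14!=18
i=6: 18==18 found!

Found at 6, 7 comps


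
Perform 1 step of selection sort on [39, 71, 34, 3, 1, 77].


Initial: [39, 71, 34, 3, 1, 77]
Step 1: min=1 at 4
  Swap: [1, 71, 34, 3, 39, 77]

After 1 step: [1, 71, 34, 3, 39, 77]


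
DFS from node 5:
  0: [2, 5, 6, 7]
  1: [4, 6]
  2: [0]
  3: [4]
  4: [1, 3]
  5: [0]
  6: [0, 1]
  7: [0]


Visit 5, push [0]
Visit 0, push [7, 6, 2]
Visit 2, push []
Visit 6, push [1]
Visit 1, push [4]
Visit 4, push [3]
Visit 3, push []
Visit 7, push []

DFS order: [5, 0, 2, 6, 1, 4, 3, 7]


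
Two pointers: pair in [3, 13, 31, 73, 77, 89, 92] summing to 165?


lo=0(3)+hi=6(92)=95
lo=1(13)+hi=6(92)=105
lo=2(31)+hi=6(92)=123
lo=3(73)+hi=6(92)=165

Yes: 73+92=165


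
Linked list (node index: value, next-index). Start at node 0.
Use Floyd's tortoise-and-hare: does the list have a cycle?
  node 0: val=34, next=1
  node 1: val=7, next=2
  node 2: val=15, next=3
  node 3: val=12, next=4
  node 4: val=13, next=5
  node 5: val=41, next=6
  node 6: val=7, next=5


Floyd's tortoise (slow, +1) and hare (fast, +2):
  init: slow=0, fast=0
  step 1: slow=1, fast=2
  step 2: slow=2, fast=4
  step 3: slow=3, fast=6
  step 4: slow=4, fast=6
  step 5: slow=5, fast=6
  step 6: slow=6, fast=6
  slow == fast at node 6: cycle detected

Cycle: yes


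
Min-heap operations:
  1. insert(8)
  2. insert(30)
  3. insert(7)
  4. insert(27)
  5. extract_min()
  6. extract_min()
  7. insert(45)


insert(8) -> [8]
insert(30) -> [8, 30]
insert(7) -> [7, 30, 8]
insert(27) -> [7, 27, 8, 30]
extract_min()->7, [8, 27, 30]
extract_min()->8, [27, 30]
insert(45) -> [27, 30, 45]

Final heap: [27, 30, 45]


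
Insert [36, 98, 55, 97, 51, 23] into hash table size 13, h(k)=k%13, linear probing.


Insert 36: h=10 -> slot 10
Insert 98: h=7 -> slot 7
Insert 55: h=3 -> slot 3
Insert 97: h=6 -> slot 6
Insert 51: h=12 -> slot 12
Insert 23: h=10, 1 probes -> slot 11

Table: [None, None, None, 55, None, None, 97, 98, None, None, 36, 23, 51]


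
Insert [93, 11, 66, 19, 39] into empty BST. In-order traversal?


Insert 93: root
Insert 11: L from 93
Insert 66: L from 93 -> R from 11
Insert 19: L from 93 -> R from 11 -> L from 66
Insert 39: L from 93 -> R from 11 -> L from 66 -> R from 19

In-order: [11, 19, 39, 66, 93]


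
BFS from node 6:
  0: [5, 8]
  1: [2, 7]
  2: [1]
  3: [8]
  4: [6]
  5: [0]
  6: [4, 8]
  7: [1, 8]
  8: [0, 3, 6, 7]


Visit 6, enqueue [4, 8]
Visit 4, enqueue []
Visit 8, enqueue [0, 3, 7]
Visit 0, enqueue [5]
Visit 3, enqueue []
Visit 7, enqueue [1]
Visit 5, enqueue []
Visit 1, enqueue [2]
Visit 2, enqueue []

BFS order: [6, 4, 8, 0, 3, 7, 5, 1, 2]


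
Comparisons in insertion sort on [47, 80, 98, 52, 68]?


Algorithm: insertion sort
Input: [47, 80, 98, 52, 68]
Sorted: [47, 52, 68, 80, 98]

8


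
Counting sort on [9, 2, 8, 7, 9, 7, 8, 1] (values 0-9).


Input: [9, 2, 8, 7, 9, 7, 8, 1]
Counts: [0, 1, 1, 0, 0, 0, 0, 2, 2, 2]

Sorted: [1, 2, 7, 7, 8, 8, 9, 9]


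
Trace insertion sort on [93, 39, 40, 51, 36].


Initial: [93, 39, 40, 51, 36]
Insert 39: [39, 93, 40, 51, 36]
Insert 40: [39, 40, 93, 51, 36]
Insert 51: [39, 40, 51, 93, 36]
Insert 36: [36, 39, 40, 51, 93]

Sorted: [36, 39, 40, 51, 93]


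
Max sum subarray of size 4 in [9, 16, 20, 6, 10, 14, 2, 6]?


[0:4]: 51
[1:5]: 52
[2:6]: 50
[3:7]: 32
[4:8]: 32

Max: 52 at [1:5]


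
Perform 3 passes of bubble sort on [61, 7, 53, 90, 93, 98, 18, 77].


Initial: [61, 7, 53, 90, 93, 98, 18, 77]
Pass 1: [7, 53, 61, 90, 93, 18, 77, 98] (4 swaps)
Pass 2: [7, 53, 61, 90, 18, 77, 93, 98] (2 swaps)
Pass 3: [7, 53, 61, 18, 77, 90, 93, 98] (2 swaps)

After 3 passes: [7, 53, 61, 18, 77, 90, 93, 98]


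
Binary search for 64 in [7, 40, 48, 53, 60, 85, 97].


Step 1: lo=0, hi=6, mid=3, val=53
Step 2: lo=4, hi=6, mid=5, val=85
Step 3: lo=4, hi=4, mid=4, val=60

Not found


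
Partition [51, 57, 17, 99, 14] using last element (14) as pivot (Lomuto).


Pivot: 14
Place pivot at 0: [14, 57, 17, 99, 51]

Partitioned: [14, 57, 17, 99, 51]


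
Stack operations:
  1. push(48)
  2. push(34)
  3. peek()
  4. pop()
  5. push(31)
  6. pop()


push(48) -> [48]
push(34) -> [48, 34]
peek()->34
pop()->34, [48]
push(31) -> [48, 31]
pop()->31, [48]

Final stack: [48]


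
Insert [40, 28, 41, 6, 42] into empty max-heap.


Insert 40: [40]
Insert 28: [40, 28]
Insert 41: [41, 28, 40]
Insert 6: [41, 28, 40, 6]
Insert 42: [42, 41, 40, 6, 28]

Final heap: [42, 41, 40, 6, 28]


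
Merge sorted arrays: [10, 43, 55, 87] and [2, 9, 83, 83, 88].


Take 2 from B
Take 9 from B
Take 10 from A
Take 43 from A
Take 55 from A
Take 83 from B
Take 83 from B
Take 87 from A

Merged: [2, 9, 10, 43, 55, 83, 83, 87, 88]


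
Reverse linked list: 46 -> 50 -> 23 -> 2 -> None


Step 1: curr=46, set curr.next=prev(None) | reversed so far: 46
Step 2: curr=50, set curr.next=prev(46) | reversed so far: 50 -> 46
Step 3: curr=23, set curr.next=prev(50) | reversed so far: 23 -> 50 -> 46
Step 4: curr=2, set curr.next=prev(23) | reversed so far: 2 -> 23 -> 50 -> 46

2 -> 23 -> 50 -> 46 -> None


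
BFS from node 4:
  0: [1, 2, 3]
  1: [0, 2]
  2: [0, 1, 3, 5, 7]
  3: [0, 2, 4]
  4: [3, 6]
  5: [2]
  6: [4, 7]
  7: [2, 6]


Visit 4, enqueue [3, 6]
Visit 3, enqueue [0, 2]
Visit 6, enqueue [7]
Visit 0, enqueue [1]
Visit 2, enqueue [5]
Visit 7, enqueue []
Visit 1, enqueue []
Visit 5, enqueue []

BFS order: [4, 3, 6, 0, 2, 7, 1, 5]


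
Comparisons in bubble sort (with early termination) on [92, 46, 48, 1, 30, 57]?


Algorithm: bubble sort (with early termination)
Input: [92, 46, 48, 1, 30, 57]
Sorted: [1, 30, 46, 48, 57, 92]

14


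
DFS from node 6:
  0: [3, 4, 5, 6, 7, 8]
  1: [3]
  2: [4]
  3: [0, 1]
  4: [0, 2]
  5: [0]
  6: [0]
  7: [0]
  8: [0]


Visit 6, push [0]
Visit 0, push [8, 7, 5, 4, 3]
Visit 3, push [1]
Visit 1, push []
Visit 4, push [2]
Visit 2, push []
Visit 5, push []
Visit 7, push []
Visit 8, push []

DFS order: [6, 0, 3, 1, 4, 2, 5, 7, 8]


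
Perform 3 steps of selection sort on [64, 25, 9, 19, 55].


Initial: [64, 25, 9, 19, 55]
Step 1: min=9 at 2
  Swap: [9, 25, 64, 19, 55]
Step 2: min=19 at 3
  Swap: [9, 19, 64, 25, 55]
Step 3: min=25 at 3
  Swap: [9, 19, 25, 64, 55]

After 3 steps: [9, 19, 25, 64, 55]


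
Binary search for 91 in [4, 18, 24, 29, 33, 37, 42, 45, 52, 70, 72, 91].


Step 1: lo=0, hi=11, mid=5, val=37
Step 2: lo=6, hi=11, mid=8, val=52
Step 3: lo=9, hi=11, mid=10, val=72
Step 4: lo=11, hi=11, mid=11, val=91

Found at index 11


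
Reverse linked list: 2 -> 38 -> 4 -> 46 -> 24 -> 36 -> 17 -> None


Step 1: curr=2, set curr.next=prev(None) | reversed so far: 2
Step 2: curr=38, set curr.next=prev(2) | reversed so far: 38 -> 2
Step 3: curr=4, set curr.next=prev(38) | reversed so far: 4 -> 38 -> 2
Step 4: curr=46, set curr.next=prev(4) | reversed so far: 46 -> 4 -> 38 -> 2
Step 5: curr=24, set curr.next=prev(46) | reversed so far: 24 -> 46 -> 4 -> 38 -> 2
Step 6: curr=36, set curr.next=prev(24) | reversed so far: 36 -> 24 -> 46 -> 4 -> 38 -> 2
Step 7: curr=17, set curr.next=prev(36) | reversed so far: 17 -> 36 -> 24 -> 46 -> 4 -> 38 -> 2

17 -> 36 -> 24 -> 46 -> 4 -> 38 -> 2 -> None


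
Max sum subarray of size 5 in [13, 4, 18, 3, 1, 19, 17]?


[0:5]: 39
[1:6]: 45
[2:7]: 58

Max: 58 at [2:7]


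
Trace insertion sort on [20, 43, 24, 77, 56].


Initial: [20, 43, 24, 77, 56]
Insert 43: [20, 43, 24, 77, 56]
Insert 24: [20, 24, 43, 77, 56]
Insert 77: [20, 24, 43, 77, 56]
Insert 56: [20, 24, 43, 56, 77]

Sorted: [20, 24, 43, 56, 77]


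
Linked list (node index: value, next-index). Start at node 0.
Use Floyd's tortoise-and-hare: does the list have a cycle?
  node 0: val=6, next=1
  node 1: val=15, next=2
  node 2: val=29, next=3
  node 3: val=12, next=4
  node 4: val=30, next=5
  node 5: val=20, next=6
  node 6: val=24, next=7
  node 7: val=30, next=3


Floyd's tortoise (slow, +1) and hare (fast, +2):
  init: slow=0, fast=0
  step 1: slow=1, fast=2
  step 2: slow=2, fast=4
  step 3: slow=3, fast=6
  step 4: slow=4, fast=3
  step 5: slow=5, fast=5
  slow == fast at node 5: cycle detected

Cycle: yes
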